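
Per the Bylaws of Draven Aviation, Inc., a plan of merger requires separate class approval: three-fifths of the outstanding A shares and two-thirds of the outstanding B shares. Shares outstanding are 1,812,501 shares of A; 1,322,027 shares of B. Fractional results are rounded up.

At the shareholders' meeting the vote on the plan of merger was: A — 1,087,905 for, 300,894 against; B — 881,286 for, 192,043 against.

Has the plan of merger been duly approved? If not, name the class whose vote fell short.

Not approved — the B shares did not give the required vote.

A: 3/5 of 1812501 = 1087500.60, rounded up to 1087501; 1,087,501 required, 1,087,905 in favor — approved.
B: 2/3 of 1322027 = 881351.33, rounded up to 881352; 881,352 required, 881,286 in favor — not approved.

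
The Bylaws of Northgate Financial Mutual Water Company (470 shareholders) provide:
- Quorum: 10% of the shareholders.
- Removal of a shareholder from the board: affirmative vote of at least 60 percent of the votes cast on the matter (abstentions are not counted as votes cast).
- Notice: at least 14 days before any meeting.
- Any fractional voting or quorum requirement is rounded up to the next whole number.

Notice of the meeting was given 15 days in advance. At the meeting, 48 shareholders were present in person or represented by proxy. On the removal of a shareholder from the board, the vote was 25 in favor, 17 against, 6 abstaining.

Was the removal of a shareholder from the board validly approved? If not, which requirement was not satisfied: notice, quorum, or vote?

Notice: 15 days given; 14 required. Satisfied.
Quorum: 10% of 470 = 47; 48 present. Satisfied.
Vote: requires three-fifths of the votes cast (48 − 6 abstaining = 42); 3/5 of 42 = 25.20, rounded up to 26, so 26 needed; 25 in favor. Not satisfied.

Invalid — vote requirement not satisfied.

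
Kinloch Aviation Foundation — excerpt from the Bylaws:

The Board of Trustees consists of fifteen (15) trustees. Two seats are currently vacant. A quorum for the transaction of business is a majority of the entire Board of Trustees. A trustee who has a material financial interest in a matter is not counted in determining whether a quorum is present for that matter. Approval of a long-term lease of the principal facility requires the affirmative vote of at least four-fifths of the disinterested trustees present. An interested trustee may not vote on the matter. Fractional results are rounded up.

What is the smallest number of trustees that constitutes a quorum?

8

A majority of 15 is 8.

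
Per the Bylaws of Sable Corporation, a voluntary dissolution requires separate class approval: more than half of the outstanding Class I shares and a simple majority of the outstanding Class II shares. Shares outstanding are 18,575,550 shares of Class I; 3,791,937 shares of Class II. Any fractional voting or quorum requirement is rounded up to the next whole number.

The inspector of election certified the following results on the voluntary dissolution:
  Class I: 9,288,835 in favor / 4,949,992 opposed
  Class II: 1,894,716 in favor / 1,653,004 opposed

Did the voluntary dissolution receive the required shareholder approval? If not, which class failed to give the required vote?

Not approved — the Class II shares did not give the required vote.

Class I: a majority of 18575550 is 9287776; 9,287,776 required, 9,288,835 in favor — approved.
Class II: a majority of 3791937 is 1895969; 1,895,969 required, 1,894,716 in favor — not approved.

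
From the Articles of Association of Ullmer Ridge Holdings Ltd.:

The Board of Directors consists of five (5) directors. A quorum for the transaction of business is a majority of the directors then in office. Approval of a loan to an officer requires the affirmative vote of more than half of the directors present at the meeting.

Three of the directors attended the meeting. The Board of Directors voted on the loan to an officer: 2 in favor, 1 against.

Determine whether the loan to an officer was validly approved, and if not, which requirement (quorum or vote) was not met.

Valid — all requirements satisfied.

Quorum: 3 present; quorum is 3. Satisfied.
Vote: the loan to an officer requires a majority of the directors present (3). A majority of 3 is 2, so 2 affirmative votes are needed; 2 voted in favor. Satisfied.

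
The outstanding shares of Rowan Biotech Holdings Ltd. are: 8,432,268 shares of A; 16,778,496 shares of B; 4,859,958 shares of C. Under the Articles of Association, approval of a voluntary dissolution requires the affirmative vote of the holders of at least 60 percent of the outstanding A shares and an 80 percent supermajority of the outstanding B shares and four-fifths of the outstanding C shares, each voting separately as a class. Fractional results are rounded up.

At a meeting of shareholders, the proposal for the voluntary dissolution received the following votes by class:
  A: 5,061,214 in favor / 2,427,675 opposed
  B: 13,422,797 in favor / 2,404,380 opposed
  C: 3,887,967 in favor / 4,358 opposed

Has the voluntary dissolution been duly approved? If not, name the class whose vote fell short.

A: 3/5 of 8432268 = 5059360.80, rounded up to 5059361; 5,059,361 required, 5,061,214 in favor — approved.
B: 4/5 of 16778496 = 13422796.80, rounded up to 13422797; 13,422,797 required, 13,422,797 in favor — approved.
C: 4/5 of 4859958 = 3887966.40, rounded up to 3887967; 3,887,967 required, 3,887,967 in favor — approved.

Approved — every class gave the required vote.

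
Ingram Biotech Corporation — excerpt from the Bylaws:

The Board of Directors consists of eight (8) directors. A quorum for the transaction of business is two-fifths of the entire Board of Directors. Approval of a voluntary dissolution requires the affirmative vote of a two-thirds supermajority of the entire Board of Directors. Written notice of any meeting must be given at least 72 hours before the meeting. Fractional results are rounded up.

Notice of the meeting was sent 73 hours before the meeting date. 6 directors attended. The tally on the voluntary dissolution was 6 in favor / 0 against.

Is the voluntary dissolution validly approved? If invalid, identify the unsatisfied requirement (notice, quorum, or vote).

Notice: 73 hours given; 72 required (73 ≥ 72). Satisfied.
Quorum: 6 present; quorum is 4. Satisfied.
Vote: the voluntary dissolution requires two-thirds of the entire Board of Directors (8). 2/3 of 8 = 5.33, rounded up to 6, so 6 affirmative votes are needed; 6 voted in favor. Satisfied.

Valid — all requirements satisfied.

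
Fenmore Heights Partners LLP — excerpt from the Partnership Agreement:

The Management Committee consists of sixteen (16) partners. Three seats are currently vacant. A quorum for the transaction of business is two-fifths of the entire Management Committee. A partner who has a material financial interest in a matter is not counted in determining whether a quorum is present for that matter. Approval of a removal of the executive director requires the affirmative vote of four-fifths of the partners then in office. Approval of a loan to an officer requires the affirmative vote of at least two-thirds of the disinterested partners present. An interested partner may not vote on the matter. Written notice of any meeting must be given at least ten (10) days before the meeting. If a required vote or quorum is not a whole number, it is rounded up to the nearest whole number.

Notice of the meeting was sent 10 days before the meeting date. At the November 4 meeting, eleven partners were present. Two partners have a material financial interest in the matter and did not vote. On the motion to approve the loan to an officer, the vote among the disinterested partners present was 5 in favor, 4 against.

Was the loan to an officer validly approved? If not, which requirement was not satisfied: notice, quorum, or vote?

Notice: 10 days given; 10 required (10 ≥ 10). Satisfied.
Quorum: 11 present, but the 2 interested partners do not count, leaving 9. Quorum is 7. Satisfied.
Vote: the loan to an officer requires two-thirds of the disinterested partners present (11 − 2 = 9). 2/3 of 9 = 6, so 6 affirmative votes are needed; 5 voted in favor. Not satisfied.

Invalid — vote requirement not satisfied.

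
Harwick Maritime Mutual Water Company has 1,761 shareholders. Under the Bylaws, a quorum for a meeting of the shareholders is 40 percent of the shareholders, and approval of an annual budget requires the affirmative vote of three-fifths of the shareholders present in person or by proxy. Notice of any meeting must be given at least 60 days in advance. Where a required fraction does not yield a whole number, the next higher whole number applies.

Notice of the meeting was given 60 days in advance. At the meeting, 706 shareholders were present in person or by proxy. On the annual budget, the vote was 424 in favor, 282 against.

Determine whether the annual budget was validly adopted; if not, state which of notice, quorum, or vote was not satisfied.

Valid — all requirements satisfied.

Notice: 60 days given; 60 required. Satisfied.
Quorum: 40% of 1,761 = 704.40, rounded up to 705; 706 present. Satisfied.
Vote: requires three-fifths of those present (706); 3/5 of 706 = 423.60, rounded up to 424, so 424 needed; 424 in favor. Satisfied.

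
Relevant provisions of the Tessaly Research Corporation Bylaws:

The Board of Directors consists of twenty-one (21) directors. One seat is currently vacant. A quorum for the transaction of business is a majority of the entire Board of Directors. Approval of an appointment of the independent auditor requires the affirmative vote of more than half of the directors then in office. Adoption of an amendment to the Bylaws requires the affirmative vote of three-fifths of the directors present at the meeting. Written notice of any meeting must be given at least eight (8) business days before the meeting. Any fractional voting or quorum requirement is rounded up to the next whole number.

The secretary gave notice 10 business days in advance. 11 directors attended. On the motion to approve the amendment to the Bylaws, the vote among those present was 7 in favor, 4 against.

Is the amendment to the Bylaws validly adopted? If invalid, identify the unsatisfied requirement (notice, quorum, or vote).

Notice: 10 business days given; 8 required (10 ≥ 8). Satisfied.
Quorum: 11 present; quorum is 11. Satisfied.
Vote: the amendment to the Bylaws requires three-fifths of the directors present (11). 3/5 of 11 = 6.60, rounded up to 7, so 7 affirmative votes are needed; 7 voted in favor. Satisfied.

Valid — all requirements satisfied.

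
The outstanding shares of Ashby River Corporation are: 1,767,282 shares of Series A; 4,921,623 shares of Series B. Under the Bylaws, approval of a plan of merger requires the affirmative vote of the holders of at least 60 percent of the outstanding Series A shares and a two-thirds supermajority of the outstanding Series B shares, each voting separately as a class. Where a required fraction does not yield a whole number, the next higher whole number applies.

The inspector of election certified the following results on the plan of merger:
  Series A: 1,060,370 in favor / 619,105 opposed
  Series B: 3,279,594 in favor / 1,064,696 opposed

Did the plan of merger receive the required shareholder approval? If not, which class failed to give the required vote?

Not approved — the Series B shares did not give the required vote.

Series A: 3/5 of 1767282 = 1060369.20, rounded up to 1060370; 1,060,370 required, 1,060,370 in favor — approved.
Series B: 2/3 of 4921623 = 3281082; 3,281,082 required, 3,279,594 in favor — not approved.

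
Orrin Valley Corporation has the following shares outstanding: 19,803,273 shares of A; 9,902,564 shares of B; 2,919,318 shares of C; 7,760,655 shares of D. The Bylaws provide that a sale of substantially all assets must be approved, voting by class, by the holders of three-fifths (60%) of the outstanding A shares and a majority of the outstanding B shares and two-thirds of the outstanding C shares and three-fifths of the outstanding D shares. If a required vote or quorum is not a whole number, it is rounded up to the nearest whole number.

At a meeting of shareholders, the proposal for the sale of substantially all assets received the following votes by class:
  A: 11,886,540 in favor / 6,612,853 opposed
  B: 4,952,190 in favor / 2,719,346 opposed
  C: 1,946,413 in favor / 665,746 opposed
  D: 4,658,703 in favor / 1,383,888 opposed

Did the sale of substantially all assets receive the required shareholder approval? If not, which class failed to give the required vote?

A: 3/5 of 19803273 = 11881963.80, rounded up to 11881964; 11,881,964 required, 11,886,540 in favor — approved.
B: a majority of 9902564 is 4951283; 4,951,283 required, 4,952,190 in favor — approved.
C: 2/3 of 2919318 = 1946212; 1,946,212 required, 1,946,413 in favor — approved.
D: 3/5 of 7760655 = 4656393; 4,656,393 required, 4,658,703 in favor — approved.

Approved — every class gave the required vote.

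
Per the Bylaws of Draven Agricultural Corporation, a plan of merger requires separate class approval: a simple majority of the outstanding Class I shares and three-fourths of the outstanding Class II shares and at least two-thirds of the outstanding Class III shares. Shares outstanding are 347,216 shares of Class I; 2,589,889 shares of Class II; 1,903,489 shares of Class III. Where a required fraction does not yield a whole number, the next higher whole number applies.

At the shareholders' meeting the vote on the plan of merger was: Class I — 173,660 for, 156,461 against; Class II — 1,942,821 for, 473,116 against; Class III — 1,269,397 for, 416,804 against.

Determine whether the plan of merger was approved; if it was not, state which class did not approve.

Class I: a majority of 347216 is 173609; 173,609 required, 173,660 in favor — approved.
Class II: 3/4 of 2589889 = 1942416.75, rounded up to 1942417; 1,942,417 required, 1,942,821 in favor — approved.
Class III: 2/3 of 1903489 = 1268992.67, rounded up to 1268993; 1,268,993 required, 1,269,397 in favor — approved.

Approved — every class gave the required vote.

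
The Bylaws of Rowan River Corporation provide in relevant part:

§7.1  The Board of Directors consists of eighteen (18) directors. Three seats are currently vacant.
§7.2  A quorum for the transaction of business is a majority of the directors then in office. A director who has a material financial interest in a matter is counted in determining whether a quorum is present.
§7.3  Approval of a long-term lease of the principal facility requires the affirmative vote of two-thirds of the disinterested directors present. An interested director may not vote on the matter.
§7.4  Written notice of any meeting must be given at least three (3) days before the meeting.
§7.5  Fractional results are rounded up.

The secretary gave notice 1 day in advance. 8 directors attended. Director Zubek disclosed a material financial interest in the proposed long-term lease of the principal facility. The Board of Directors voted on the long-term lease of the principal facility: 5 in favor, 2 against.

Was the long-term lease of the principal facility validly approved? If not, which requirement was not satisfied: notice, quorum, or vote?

Notice: 1 day given; 3 required (1 < 3). Not satisfied.
Quorum: 8 present (interested directors count toward quorum); quorum is 8. Satisfied.
Vote: the long-term lease of the principal facility requires two-thirds of the disinterested directors present (8 − 1 = 7). 2/3 of 7 = 4.67, rounded up to 5, so 5 affirmative votes are needed; 5 voted in favor. Satisfied.

Invalid — notice requirement not satisfied.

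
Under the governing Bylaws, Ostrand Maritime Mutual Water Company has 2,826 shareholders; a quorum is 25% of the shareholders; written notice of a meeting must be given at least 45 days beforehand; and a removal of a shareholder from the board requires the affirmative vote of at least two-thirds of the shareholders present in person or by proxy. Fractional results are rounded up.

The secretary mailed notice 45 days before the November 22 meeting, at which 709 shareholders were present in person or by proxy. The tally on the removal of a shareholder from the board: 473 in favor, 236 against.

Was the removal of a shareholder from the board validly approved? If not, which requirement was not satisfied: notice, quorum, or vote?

Notice: 45 days given; 45 required. Satisfied.
Quorum: 25% of 2,826 = 706.50, rounded up to 707; 709 present. Satisfied.
Vote: requires two-thirds of those present (709); 2/3 of 709 = 472.67, rounded up to 473, so 473 needed; 473 in favor. Satisfied.

Valid — all requirements satisfied.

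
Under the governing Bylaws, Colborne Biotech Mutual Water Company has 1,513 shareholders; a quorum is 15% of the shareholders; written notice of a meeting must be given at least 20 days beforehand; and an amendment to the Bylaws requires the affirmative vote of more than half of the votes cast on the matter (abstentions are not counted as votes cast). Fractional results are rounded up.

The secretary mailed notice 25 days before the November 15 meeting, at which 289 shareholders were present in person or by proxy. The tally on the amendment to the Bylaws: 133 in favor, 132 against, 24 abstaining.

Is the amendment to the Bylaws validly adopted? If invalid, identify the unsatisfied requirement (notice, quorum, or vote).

Notice: 25 days given; 20 required. Satisfied.
Quorum: 15% of 1,513 = 226.95, rounded up to 227; 289 present. Satisfied.
Vote: requires a majority of the votes cast (289 − 24 abstaining = 265); a majority of 265 is 133, so 133 needed; 133 in favor. Satisfied.

Valid — all requirements satisfied.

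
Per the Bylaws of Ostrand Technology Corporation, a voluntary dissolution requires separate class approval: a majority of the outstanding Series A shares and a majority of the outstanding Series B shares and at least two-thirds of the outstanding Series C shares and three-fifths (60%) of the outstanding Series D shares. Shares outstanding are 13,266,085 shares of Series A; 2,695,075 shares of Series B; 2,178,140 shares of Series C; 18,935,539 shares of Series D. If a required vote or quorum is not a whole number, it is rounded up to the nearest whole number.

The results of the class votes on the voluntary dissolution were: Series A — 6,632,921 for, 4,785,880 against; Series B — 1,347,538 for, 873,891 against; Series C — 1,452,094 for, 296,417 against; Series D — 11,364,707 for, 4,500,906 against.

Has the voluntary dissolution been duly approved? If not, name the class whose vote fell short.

Series A: a majority of 13266085 is 6633043; 6,633,043 required, 6,632,921 in favor — not approved.
Series B: a majority of 2695075 is 1347538; 1,347,538 required, 1,347,538 in favor — approved.
Series C: 2/3 of 2178140 = 1452093.33, rounded up to 1452094; 1,452,094 required, 1,452,094 in favor — approved.
Series D: 3/5 of 18935539 = 11361323.40, rounded up to 11361324; 11,361,324 required, 11,364,707 in favor — approved.

Not approved — the Series A shares did not give the required vote.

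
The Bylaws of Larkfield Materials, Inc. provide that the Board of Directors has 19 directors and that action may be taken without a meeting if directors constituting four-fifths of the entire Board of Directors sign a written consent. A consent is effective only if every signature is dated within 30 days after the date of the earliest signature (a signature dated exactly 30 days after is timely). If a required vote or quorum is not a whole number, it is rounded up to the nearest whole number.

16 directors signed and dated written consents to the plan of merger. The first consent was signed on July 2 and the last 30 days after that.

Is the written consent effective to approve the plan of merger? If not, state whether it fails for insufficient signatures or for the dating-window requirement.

Effective — both the signature and dating-window requirements are satisfied.

Signatures required: four-fifths of 19 — 4/5 of 19 = 15.20, rounded up to 16, so 16 needed; 16 signed. Sufficient.
Dating window: the latest signature is 30 days after the earliest; the limit is 30 days. Within the window.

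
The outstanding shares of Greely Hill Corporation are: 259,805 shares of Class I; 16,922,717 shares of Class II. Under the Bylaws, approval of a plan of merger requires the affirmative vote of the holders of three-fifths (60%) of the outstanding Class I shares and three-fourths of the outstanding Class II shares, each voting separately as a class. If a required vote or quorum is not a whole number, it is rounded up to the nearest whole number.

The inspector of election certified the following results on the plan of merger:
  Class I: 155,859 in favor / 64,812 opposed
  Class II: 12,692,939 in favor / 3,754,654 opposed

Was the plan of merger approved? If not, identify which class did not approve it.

Class I: 3/5 of 259805 = 155883; 155,883 required, 155,859 in favor — not approved.
Class II: 3/4 of 16922717 = 12692037.75, rounded up to 12692038; 12,692,038 required, 12,692,939 in favor — approved.

Not approved — the Class I shares did not give the required vote.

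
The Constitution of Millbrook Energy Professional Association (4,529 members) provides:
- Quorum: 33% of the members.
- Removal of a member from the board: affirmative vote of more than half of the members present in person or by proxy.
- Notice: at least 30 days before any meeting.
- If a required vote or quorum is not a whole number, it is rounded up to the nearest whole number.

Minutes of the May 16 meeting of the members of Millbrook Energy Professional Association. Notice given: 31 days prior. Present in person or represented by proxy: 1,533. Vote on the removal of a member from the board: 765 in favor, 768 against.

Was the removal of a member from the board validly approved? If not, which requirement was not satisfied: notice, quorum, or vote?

Notice: 31 days given; 30 required. Satisfied.
Quorum: 33% of 4,529 = 1,494.57, rounded up to 1,495; 1,533 present. Satisfied.
Vote: requires a majority of those present (1,533); a majority of 1533 is 767, so 767 needed; 765 in favor. Not satisfied.

Invalid — vote requirement not satisfied.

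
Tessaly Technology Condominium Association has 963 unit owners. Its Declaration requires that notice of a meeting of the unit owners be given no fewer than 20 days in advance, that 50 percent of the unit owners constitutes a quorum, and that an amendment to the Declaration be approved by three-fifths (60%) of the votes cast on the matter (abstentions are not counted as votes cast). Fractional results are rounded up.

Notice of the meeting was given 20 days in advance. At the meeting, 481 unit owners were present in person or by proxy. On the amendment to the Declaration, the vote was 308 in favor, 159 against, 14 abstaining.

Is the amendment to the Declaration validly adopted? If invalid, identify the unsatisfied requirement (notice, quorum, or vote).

Invalid — quorum requirement not satisfied.

Notice: 20 days given; 20 required. Satisfied.
Quorum: 50% of 963 = 481.50, rounded up to 482; 481 present. Not satisfied.
Vote: requires three-fifths of the votes cast (481 − 14 abstaining = 467); 3/5 of 467 = 280.20, rounded up to 281, so 281 needed; 308 in favor. Satisfied.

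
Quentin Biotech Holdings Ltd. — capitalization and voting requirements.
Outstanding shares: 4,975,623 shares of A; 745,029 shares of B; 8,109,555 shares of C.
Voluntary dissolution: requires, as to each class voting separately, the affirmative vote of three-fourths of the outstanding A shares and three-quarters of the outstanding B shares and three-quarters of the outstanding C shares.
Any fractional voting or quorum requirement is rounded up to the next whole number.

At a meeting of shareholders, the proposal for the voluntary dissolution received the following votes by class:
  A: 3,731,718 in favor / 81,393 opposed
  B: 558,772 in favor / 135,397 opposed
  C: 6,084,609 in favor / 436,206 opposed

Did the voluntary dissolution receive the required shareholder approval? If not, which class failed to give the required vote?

A: 3/4 of 4975623 = 3731717.25, rounded up to 3731718; 3,731,718 required, 3,731,718 in favor — approved.
B: 3/4 of 745029 = 558771.75, rounded up to 558772; 558,772 required, 558,772 in favor — approved.
C: 3/4 of 8109555 = 6082166.25, rounded up to 6082167; 6,082,167 required, 6,084,609 in favor — approved.

Approved — every class gave the required vote.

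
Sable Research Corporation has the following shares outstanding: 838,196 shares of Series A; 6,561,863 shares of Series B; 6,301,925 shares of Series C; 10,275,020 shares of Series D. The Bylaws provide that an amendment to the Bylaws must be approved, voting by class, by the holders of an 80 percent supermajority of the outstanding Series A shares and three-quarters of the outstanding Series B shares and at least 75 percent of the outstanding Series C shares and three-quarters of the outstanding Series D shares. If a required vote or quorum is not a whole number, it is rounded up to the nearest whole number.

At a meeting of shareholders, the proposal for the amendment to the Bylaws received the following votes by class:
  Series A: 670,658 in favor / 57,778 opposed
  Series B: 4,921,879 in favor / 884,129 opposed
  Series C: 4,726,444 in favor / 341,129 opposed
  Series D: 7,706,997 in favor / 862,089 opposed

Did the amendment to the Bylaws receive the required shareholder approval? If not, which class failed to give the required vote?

Approved — every class gave the required vote.

Series A: 4/5 of 838196 = 670556.80, rounded up to 670557; 670,557 required, 670,658 in favor — approved.
Series B: 3/4 of 6561863 = 4921397.25, rounded up to 4921398; 4,921,398 required, 4,921,879 in favor — approved.
Series C: 3/4 of 6301925 = 4726443.75, rounded up to 4726444; 4,726,444 required, 4,726,444 in favor — approved.
Series D: 3/4 of 10275020 = 7706265; 7,706,265 required, 7,706,997 in favor — approved.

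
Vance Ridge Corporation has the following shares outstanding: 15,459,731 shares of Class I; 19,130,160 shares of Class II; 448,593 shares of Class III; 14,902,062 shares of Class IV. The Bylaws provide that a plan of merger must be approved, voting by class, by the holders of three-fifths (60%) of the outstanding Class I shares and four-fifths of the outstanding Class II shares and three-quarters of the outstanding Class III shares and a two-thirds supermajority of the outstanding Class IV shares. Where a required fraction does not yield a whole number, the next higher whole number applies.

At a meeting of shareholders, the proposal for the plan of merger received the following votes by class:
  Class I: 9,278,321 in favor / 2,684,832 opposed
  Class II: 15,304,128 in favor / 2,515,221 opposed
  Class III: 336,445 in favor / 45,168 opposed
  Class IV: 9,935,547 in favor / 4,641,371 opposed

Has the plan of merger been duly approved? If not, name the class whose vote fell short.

Class I: 3/5 of 15459731 = 9275838.60, rounded up to 9275839; 9,275,839 required, 9,278,321 in favor — approved.
Class II: 4/5 of 19130160 = 15304128; 15,304,128 required, 15,304,128 in favor — approved.
Class III: 3/4 of 448593 = 336444.75, rounded up to 336445; 336,445 required, 336,445 in favor — approved.
Class IV: 2/3 of 14902062 = 9934708; 9,934,708 required, 9,935,547 in favor — approved.

Approved — every class gave the required vote.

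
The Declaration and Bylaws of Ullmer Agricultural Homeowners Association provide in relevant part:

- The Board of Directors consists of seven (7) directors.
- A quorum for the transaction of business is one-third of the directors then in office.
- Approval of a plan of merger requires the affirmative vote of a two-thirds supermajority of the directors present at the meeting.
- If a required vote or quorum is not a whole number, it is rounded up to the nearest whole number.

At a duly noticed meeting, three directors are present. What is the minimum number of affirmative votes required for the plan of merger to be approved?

2

The plan of merger requires two-thirds of the directors present (3).
2/3 of 3 = 2.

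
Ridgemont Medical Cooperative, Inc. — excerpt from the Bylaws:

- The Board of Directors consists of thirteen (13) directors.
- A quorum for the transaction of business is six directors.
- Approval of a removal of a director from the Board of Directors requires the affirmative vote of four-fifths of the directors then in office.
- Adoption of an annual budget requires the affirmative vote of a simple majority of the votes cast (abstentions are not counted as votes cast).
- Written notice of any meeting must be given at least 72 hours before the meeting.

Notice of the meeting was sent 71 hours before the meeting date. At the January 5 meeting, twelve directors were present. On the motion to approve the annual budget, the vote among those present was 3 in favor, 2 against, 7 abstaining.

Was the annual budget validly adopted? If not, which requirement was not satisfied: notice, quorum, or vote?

Invalid — notice requirement not satisfied.

Notice: 71 hours given; 72 required (71 < 72). Not satisfied.
Quorum: 12 present; quorum is 6. Satisfied.
Vote: the annual budget requires a majority of the votes cast (12 present − 7 abstaining = 5). A majority of 5 is 3, so 3 affirmative votes are needed; 3 voted in favor. Satisfied.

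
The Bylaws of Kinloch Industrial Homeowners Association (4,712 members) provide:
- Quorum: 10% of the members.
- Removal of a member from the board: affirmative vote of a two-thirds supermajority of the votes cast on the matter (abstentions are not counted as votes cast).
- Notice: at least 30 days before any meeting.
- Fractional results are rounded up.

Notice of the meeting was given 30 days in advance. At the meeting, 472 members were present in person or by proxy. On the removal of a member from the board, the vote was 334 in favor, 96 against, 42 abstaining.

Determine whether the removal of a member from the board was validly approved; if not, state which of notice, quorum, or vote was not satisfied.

Valid — all requirements satisfied.

Notice: 30 days given; 30 required. Satisfied.
Quorum: 10% of 4,712 = 471.20, rounded up to 472; 472 present. Satisfied.
Vote: requires two-thirds of the votes cast (472 − 42 abstaining = 430); 2/3 of 430 = 286.67, rounded up to 287, so 287 needed; 334 in favor. Satisfied.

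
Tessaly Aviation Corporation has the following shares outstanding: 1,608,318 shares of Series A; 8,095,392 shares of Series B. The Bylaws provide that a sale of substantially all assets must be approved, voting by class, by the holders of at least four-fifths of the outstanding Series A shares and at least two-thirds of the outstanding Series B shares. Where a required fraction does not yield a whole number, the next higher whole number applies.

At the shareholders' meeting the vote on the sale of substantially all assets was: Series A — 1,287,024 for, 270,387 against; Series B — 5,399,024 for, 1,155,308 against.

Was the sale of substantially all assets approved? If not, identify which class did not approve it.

Series A: 4/5 of 1608318 = 1286654.40, rounded up to 1286655; 1,286,655 required, 1,287,024 in favor — approved.
Series B: 2/3 of 8095392 = 5396928; 5,396,928 required, 5,399,024 in favor — approved.

Approved — every class gave the required vote.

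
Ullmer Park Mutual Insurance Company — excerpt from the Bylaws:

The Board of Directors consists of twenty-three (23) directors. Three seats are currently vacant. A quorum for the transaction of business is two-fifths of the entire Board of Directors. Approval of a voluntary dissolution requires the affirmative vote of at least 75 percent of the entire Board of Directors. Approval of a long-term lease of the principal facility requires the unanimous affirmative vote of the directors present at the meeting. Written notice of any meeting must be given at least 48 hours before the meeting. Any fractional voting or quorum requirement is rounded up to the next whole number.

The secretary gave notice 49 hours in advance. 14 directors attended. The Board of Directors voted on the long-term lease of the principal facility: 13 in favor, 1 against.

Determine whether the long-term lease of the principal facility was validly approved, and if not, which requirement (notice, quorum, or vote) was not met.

Invalid — vote requirement not satisfied.

Notice: 49 hours given; 48 required (49 ≥ 48). Satisfied.
Quorum: 14 present; quorum is 10. Satisfied.
Vote: the long-term lease of the principal facility requires the unanimous vote of the directors present (14). Unanimous means all 14, so 14 affirmative votes are needed; 13 voted in favor. Not satisfied.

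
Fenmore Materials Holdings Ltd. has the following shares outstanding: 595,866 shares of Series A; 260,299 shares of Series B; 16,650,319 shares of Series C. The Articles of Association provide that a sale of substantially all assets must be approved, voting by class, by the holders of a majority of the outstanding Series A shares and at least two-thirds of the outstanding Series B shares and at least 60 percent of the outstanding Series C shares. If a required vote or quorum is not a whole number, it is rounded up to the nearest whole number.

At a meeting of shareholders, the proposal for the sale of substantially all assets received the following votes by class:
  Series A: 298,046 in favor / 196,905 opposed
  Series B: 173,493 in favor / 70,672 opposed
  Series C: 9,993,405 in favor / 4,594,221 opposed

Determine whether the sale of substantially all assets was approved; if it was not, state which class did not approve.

Not approved — the Series B shares did not give the required vote.

Series A: a majority of 595866 is 297934; 297,934 required, 298,046 in favor — approved.
Series B: 2/3 of 260299 = 173532.67, rounded up to 173533; 173,533 required, 173,493 in favor — not approved.
Series C: 3/5 of 16650319 = 9990191.40, rounded up to 9990192; 9,990,192 required, 9,993,405 in favor — approved.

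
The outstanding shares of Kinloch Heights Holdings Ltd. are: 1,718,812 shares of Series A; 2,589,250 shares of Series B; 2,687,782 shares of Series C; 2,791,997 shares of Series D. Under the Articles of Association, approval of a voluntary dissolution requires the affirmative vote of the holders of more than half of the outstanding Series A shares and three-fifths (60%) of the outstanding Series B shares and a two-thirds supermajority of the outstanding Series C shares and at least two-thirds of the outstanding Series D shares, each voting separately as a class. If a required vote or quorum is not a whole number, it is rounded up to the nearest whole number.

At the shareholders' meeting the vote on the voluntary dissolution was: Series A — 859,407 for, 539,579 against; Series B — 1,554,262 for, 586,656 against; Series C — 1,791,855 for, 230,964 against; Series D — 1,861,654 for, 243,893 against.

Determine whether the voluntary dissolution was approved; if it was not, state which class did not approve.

Approved — every class gave the required vote.

Series A: a majority of 1718812 is 859407; 859,407 required, 859,407 in favor — approved.
Series B: 3/5 of 2589250 = 1553550; 1,553,550 required, 1,554,262 in favor — approved.
Series C: 2/3 of 2687782 = 1791854.67, rounded up to 1791855; 1,791,855 required, 1,791,855 in favor — approved.
Series D: 2/3 of 2791997 = 1861331.33, rounded up to 1861332; 1,861,332 required, 1,861,654 in favor — approved.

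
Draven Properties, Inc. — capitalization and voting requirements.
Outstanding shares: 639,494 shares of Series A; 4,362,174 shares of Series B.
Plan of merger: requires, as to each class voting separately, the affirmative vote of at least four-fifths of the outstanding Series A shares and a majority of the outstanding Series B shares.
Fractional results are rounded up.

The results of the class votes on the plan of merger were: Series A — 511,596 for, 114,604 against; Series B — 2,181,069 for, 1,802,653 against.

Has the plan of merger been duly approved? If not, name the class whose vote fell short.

Series A: 4/5 of 639494 = 511595.20, rounded up to 511596; 511,596 required, 511,596 in favor — approved.
Series B: a majority of 4362174 is 2181088; 2,181,088 required, 2,181,069 in favor — not approved.

Not approved — the Series B shares did not give the required vote.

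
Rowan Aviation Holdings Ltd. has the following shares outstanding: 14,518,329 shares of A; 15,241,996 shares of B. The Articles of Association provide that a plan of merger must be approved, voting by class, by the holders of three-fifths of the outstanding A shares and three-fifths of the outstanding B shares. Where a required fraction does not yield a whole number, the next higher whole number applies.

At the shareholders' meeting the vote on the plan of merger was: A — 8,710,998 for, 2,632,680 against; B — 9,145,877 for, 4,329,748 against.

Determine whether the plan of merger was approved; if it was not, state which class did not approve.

A: 3/5 of 14518329 = 8710997.40, rounded up to 8710998; 8,710,998 required, 8,710,998 in favor — approved.
B: 3/5 of 15241996 = 9145197.60, rounded up to 9145198; 9,145,198 required, 9,145,877 in favor — approved.

Approved — every class gave the required vote.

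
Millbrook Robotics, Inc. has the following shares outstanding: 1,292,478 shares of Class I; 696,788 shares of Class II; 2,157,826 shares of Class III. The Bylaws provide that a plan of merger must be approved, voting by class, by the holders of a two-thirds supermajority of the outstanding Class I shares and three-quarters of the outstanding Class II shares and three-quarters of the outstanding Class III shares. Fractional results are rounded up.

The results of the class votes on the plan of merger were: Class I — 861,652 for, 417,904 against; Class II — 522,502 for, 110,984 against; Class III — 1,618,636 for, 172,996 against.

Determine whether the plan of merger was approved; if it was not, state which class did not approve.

Not approved — the Class II shares did not give the required vote.

Class I: 2/3 of 1292478 = 861652; 861,652 required, 861,652 in favor — approved.
Class II: 3/4 of 696788 = 522591; 522,591 required, 522,502 in favor — not approved.
Class III: 3/4 of 2157826 = 1618369.50, rounded up to 1618370; 1,618,370 required, 1,618,636 in favor — approved.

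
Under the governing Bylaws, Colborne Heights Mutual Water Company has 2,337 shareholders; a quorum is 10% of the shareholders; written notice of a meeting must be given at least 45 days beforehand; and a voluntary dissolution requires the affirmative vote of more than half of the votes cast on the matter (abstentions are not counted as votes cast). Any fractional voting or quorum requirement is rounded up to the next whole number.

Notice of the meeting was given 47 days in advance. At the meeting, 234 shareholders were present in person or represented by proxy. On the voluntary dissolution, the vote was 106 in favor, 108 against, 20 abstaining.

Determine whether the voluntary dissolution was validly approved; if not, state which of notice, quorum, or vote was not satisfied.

Invalid — vote requirement not satisfied.

Notice: 47 days given; 45 required. Satisfied.
Quorum: 10% of 2,337 = 233.70, rounded up to 234; 234 present. Satisfied.
Vote: requires a majority of the votes cast (234 − 20 abstaining = 214); a majority of 214 is 108, so 108 needed; 106 in favor. Not satisfied.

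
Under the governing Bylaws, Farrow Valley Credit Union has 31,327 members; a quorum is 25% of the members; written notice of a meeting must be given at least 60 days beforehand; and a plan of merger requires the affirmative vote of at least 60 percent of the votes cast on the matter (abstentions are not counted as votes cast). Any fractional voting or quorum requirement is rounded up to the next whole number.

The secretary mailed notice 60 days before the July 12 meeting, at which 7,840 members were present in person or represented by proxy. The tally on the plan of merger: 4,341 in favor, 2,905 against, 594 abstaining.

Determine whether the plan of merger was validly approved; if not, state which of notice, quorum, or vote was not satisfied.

Notice: 60 days given; 60 required. Satisfied.
Quorum: 25% of 31,327 = 7,831.75, rounded up to 7,832; 7,840 present. Satisfied.
Vote: requires three-fifths of the votes cast (7,840 − 594 abstaining = 7,246); 3/5 of 7246 = 4347.60, rounded up to 4348, so 4,348 needed; 4,341 in favor. Not satisfied.

Invalid — vote requirement not satisfied.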